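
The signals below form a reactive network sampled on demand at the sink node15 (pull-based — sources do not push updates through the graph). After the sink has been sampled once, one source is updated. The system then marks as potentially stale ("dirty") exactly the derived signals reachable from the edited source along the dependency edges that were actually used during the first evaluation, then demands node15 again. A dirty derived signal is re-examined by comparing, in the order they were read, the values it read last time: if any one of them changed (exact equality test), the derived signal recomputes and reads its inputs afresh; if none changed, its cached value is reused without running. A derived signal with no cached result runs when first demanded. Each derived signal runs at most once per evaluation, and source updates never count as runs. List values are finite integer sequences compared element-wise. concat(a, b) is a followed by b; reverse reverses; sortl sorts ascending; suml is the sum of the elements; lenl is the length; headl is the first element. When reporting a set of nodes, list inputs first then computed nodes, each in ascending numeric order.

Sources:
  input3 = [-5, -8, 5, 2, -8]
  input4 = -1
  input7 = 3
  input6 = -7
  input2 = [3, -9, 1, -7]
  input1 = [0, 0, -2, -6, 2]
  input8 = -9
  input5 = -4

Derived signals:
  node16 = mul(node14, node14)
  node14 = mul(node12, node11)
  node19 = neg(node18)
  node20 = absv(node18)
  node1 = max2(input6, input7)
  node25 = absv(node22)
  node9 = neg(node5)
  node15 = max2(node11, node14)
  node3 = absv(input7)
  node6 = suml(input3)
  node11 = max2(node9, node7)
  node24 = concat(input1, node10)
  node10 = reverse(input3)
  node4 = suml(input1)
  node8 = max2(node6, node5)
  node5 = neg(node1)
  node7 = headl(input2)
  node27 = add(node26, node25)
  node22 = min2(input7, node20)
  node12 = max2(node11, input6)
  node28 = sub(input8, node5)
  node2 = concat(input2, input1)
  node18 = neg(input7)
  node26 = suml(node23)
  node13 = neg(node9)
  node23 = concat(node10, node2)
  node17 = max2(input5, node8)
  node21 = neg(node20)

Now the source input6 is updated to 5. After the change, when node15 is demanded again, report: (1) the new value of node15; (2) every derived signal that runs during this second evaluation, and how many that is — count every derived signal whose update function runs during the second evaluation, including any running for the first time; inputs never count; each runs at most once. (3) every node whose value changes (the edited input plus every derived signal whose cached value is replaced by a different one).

Initial pass — values computed on the first demand:
  node1 = max2(-7, 3) = 3
  node5 = neg(3) = -3
  node7 = headl([3, -9, 1, -7]) = 3
  node9 = neg(-3) = 3
  node11 = max2(3, 3) = 3
  node12 = max2(3, -7) = 3
  node14 = mul(3, 3) = 9
  node15 = max2(3, 9) = 9

Second demand — change propagation:
  node1: re-runs because input6 -7->5; new result 5.
  node5: re-runs because node1 3->5; new result -5.
  node9: re-runs because node5 -3->-5; new result 5.
  node11: re-runs because node9 3->5; new result 5.
  node12: re-runs because node11 3->5; input6 -7->5; new result 5.
  node14: re-runs because node12 3->5; node11 3->5; new result 25.
  node15: re-runs because node11 3->5; node14 9->25; new result 25.

node15 now evaluates to 25.
Run set: node1, node5, node9, node11, node12, node14, node15 (7 run).
Changed values: input6, node1, node5, node9, node11, node12, node14, node15.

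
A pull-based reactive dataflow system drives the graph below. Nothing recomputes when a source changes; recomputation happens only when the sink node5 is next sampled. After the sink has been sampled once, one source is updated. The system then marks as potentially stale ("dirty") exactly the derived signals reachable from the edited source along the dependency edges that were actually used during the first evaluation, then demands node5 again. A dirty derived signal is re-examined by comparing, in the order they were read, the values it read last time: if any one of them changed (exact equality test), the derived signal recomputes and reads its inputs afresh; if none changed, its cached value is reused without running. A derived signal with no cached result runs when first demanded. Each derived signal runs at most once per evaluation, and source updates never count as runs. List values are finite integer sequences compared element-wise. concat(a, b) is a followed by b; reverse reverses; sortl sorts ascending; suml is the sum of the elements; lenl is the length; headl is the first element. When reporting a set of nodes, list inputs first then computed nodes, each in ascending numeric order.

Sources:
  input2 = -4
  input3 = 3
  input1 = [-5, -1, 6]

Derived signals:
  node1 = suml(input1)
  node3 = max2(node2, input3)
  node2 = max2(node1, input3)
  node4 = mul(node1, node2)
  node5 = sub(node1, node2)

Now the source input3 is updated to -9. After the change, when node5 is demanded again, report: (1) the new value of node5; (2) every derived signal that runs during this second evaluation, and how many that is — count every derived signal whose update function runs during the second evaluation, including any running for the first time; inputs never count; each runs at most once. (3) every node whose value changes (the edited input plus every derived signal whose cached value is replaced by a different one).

First evaluation (everything demanded from the output):
  node1 = suml([-5, -1, 6]) = 0
  node2 = max2(0, 3) = 3
  node5 = sub(0, 3) = -3

Propagation after the edit:
  node2: runs — input3 3->-9; result 0.
  node5: runs — node2 3->0; result 0.

New value of node5: 0.
Derived signals that run: node2, node5 — 2 in total.
Values that change: input3, node2, node5.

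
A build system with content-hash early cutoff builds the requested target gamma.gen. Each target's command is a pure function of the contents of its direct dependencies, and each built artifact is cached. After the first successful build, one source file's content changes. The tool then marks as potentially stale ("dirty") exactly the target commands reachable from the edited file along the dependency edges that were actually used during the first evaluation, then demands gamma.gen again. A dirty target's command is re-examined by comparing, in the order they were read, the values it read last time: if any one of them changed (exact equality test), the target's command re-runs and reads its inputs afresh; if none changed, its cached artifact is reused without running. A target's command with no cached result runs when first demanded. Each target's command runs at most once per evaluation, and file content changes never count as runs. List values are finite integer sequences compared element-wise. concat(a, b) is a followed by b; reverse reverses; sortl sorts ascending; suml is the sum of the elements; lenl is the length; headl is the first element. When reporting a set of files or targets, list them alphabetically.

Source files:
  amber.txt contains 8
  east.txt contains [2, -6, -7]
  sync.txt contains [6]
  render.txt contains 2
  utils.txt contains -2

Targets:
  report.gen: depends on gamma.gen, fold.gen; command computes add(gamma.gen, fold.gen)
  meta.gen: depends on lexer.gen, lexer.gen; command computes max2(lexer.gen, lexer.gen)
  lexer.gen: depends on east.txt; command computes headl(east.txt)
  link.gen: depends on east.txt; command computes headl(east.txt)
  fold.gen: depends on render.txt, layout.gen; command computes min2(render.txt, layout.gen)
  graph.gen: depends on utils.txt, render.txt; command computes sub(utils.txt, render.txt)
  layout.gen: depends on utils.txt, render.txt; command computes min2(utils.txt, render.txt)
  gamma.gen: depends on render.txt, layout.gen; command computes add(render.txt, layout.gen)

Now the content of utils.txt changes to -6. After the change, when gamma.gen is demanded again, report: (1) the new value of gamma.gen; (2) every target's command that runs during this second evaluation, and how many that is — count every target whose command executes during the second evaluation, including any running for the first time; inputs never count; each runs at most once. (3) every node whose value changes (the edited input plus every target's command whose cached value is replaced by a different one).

First evaluation (everything demanded from the output):
  layout.gen = min2(-2, 2) = -2
  gamma.gen = add(2, -2) = 0

Propagation after the edit:
  layout.gen: runs — utils.txt -2->-6; result -6.
  gamma.gen: runs — layout.gen -2->-6; result -4.

New value of gamma.gen: -4.
Target commands that run: gamma.gen, layout.gen — 2 in total.
Values that change: gamma.gen, layout.gen, utils.txt.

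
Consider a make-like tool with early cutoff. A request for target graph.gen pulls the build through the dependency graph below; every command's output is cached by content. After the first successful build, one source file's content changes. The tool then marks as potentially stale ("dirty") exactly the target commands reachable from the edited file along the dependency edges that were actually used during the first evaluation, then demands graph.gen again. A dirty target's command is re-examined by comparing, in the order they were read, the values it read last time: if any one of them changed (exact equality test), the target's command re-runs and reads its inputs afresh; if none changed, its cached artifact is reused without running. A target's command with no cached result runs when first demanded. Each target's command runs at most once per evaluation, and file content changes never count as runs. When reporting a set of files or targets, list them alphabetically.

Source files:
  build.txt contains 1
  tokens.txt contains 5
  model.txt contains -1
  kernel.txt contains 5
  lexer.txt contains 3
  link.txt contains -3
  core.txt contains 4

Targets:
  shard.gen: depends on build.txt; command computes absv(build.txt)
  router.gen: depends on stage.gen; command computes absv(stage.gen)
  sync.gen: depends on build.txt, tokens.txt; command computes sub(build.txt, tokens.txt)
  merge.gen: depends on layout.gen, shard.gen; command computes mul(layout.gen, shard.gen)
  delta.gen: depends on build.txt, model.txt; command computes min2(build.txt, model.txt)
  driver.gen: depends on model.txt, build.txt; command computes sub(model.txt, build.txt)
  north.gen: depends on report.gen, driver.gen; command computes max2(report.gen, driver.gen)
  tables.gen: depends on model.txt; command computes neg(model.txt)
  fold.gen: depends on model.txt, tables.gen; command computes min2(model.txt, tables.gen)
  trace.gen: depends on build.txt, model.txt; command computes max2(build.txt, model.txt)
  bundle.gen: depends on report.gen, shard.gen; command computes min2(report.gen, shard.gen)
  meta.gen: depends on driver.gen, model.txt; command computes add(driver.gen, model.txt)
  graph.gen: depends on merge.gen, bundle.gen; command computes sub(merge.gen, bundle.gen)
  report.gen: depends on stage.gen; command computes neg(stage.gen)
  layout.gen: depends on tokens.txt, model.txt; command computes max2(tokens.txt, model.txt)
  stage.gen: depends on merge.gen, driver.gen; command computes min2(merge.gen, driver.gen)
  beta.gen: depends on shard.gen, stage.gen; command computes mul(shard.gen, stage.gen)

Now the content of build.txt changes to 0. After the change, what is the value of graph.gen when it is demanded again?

First demand of the output computes:
  driver.gen = sub(-1, 1) = -2
  layout.gen = max2(5, -1) = 5
  shard.gen = absv(1) = 1
  merge.gen = mul(5, 1) = 5
  stage.gen = min2(5, -2) = -2
  report.gen = neg(-2) = 2
  bundle.gen = min2(2, 1) = 1
  graph.gen = sub(5, 1) = 4

After the edit, cleaning proceeds:
  driver.gen: a read changed (build.txt 1->0) — executes, giving -1.
  shard.gen: a read changed (build.txt 1->0) — executes, giving 0.
  merge.gen: a read changed (shard.gen 1->0) — executes, giving 0.
  stage.gen: a read changed (merge.gen 5->0; driver.gen -2->-1) — executes, giving -1.
  report.gen: a read changed (stage.gen -2->-1) — executes, giving 1.
  bundle.gen: a read changed (report.gen 2->1; shard.gen 1->0) — executes, giving 0.
  graph.gen: a read changed (merge.gen 5->0; bundle.gen 1->0) — executes, giving 0.

Demanding graph.gen again yields 0.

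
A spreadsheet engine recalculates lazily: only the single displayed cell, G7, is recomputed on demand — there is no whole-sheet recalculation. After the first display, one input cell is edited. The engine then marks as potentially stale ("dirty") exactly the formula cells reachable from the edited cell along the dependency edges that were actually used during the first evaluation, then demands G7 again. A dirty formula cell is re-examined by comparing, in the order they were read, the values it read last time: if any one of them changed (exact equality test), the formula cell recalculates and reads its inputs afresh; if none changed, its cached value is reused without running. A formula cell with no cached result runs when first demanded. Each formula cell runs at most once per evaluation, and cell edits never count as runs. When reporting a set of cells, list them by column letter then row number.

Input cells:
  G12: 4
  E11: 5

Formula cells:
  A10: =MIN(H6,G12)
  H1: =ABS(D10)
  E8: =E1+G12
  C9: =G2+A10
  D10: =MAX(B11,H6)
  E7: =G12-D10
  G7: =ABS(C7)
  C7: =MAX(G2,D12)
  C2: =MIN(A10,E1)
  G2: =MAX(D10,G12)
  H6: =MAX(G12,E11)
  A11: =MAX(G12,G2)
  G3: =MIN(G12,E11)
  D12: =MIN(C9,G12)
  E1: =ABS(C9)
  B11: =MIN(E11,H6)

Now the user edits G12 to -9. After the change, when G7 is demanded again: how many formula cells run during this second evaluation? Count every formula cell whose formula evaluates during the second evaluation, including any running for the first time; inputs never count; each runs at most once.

First evaluation (everything demanded from the output):
  H6 = MAX(4, 5) = 5
  A10 = MIN(5, 4) = 4
  B11 = MIN(5, 5) = 5
  D10 = MAX(5, 5) = 5
  G2 = MAX(5, 4) = 5
  C9 = 5 + 4 = 9
  D12 = MIN(9, 4) = 4
  C7 = MAX(5, 4) = 5
  G7 = ABS(5) = 5

Propagation after the edit:
  H6: runs — G12 4->-9; result 5 (same value as before).
  A10: runs — G12 4->-9; result -9.
  B11: checked — values it read are unchanged (E11 unchanged, H6 unchanged); reused cached 5 without running.
  D10: checked — values it read are unchanged (B11 unchanged, H6 unchanged); reused cached 5 without running.
  G2: runs — G12 4->-9; result 5 (same value as before).
  C9: runs — A10 4->-9; result -4.
  D12: runs — C9 9->-4; G12 4->-9; result -9.
  C7: runs — D12 4->-9; result 5 (same value as before).
  G7: checked — values it read are unchanged (C7 unchanged); reused cached 5 without running.

Key observation: the cutoff stops propagation at B11 — its inputs' values are unchanged, so it reuses its cache.

Formula cells that run: A10, C7, C9, D12, G2, H6 — 6 in total.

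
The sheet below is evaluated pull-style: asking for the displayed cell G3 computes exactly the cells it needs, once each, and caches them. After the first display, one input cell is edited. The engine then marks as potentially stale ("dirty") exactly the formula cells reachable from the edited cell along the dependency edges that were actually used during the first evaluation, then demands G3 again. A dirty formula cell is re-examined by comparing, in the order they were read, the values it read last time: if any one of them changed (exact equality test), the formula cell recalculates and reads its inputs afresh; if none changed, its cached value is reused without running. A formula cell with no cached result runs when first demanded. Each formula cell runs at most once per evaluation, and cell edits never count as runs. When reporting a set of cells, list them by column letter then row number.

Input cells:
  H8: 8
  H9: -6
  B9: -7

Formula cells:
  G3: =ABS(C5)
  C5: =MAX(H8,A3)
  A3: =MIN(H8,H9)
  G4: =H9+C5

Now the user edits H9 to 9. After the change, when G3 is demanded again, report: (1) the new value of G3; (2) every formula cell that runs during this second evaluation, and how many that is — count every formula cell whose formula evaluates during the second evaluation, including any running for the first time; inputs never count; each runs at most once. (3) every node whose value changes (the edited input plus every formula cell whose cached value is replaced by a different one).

First demand of the output computes:
  A3 = MIN(8, -6) = -6
  C5 = MAX(8, -6) = 8
  G3 = ABS(8) = 8

After the edit, cleaning proceeds:
  A3: a read changed (H9 -6->9) — executes, giving 8.
  C5: a read changed (A3 -6->8) — executes, giving 8 — identical to its old value.
  G3: dirty, but its reads are unchanged (C5 unchanged); cached 8 stands.

Note the absorption at C5: it re-runs yet its value is the same, leaving the output's value untouched.

Demanding G3 again yields 8.
2 formula cells run: A3, C5.
The nodes whose values change: A3, H9.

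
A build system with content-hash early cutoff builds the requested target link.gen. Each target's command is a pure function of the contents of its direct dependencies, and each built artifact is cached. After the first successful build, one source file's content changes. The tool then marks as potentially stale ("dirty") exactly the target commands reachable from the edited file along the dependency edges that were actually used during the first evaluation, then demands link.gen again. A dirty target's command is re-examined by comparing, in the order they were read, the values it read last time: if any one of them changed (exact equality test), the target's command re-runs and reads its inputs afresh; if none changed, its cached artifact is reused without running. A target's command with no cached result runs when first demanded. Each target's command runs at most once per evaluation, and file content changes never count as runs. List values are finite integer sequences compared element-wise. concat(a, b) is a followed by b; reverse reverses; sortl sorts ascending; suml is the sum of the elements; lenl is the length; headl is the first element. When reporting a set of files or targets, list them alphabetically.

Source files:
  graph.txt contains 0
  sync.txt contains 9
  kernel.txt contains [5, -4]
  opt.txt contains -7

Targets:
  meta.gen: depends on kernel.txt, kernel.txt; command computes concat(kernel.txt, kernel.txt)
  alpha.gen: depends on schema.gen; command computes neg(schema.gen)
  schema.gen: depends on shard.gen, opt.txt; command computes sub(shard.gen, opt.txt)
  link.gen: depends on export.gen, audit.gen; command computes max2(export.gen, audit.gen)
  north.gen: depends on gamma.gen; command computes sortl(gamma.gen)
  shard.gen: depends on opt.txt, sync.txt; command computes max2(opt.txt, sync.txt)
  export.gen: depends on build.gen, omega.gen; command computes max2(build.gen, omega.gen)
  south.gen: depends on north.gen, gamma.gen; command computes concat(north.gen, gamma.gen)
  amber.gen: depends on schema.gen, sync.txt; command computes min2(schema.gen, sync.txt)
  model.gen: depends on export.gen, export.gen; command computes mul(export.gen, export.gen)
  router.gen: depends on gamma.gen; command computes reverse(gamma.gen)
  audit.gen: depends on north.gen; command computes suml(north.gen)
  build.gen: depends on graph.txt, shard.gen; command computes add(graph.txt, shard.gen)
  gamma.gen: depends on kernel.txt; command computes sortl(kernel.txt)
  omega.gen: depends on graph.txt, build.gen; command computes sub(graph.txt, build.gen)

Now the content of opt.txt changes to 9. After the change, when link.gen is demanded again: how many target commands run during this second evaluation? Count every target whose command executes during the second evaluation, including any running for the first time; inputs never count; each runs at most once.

Target commands that run: shard.gen — 1 in total.
Key observation: the change is absorbed at shard.gen — it re-runs but produces the same value, and the output's value is unchanged.

First evaluation (everything demanded from the output):
  gamma.gen = sortl([5, -4]) = [-4, 5]
  north.gen = sortl([-4, 5]) = [-4, 5]
  audit.gen = suml([-4, 5]) = 1
  shard.gen = max2(-7, 9) = 9
  build.gen = add(0, 9) = 9
  omega.gen = sub(0, 9) = -9
  export.gen = max2(9, -9) = 9
  link.gen = max2(9, 1) = 9

Propagation after the edit:
  shard.gen: runs — opt.txt -7->9; result 9 (same value as before).
  build.gen: checked — values it read are unchanged (graph.txt unchanged, shard.gen unchanged); reused cached 9 without running.
  omega.gen: checked — values it read are unchanged (graph.txt unchanged, build.gen unchanged); reused cached -9 without running.
  export.gen: checked — values it read are unchanged (build.gen unchanged, omega.gen unchanged); reused cached 9 without running.
  link.gen: checked — values it read are unchanged (export.gen unchanged, audit.gen unchanged); reused cached 9 without running.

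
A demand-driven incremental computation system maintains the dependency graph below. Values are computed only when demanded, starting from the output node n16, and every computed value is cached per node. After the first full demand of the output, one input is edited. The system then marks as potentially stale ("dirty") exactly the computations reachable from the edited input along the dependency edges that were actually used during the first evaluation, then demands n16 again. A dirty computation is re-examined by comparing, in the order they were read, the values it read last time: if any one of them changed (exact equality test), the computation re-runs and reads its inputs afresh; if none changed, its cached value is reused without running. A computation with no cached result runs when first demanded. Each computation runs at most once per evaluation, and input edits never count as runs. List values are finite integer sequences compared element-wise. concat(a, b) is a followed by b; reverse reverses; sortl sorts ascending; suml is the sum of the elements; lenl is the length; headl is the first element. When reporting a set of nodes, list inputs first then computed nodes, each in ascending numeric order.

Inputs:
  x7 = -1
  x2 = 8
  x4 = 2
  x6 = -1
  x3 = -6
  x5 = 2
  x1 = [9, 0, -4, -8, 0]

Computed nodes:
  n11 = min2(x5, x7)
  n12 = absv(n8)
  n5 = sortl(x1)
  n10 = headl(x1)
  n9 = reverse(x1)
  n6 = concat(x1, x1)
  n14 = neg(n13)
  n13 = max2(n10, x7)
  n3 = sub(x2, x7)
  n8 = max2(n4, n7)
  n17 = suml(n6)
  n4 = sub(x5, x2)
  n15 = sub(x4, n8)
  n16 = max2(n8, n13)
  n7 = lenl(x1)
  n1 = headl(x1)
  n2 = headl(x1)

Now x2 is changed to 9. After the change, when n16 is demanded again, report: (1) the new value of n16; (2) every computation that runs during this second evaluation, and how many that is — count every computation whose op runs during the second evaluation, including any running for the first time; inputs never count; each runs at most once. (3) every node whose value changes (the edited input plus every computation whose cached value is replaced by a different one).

First evaluation (everything demanded from the output):
  n4 = sub(2, 8) = -6
  n7 = lenl([9, 0, -4, -8, 0]) = 5
  n8 = max2(-6, 5) = 5
  n10 = headl([9, 0, -4, -8, 0]) = 9
  n13 = max2(9, -1) = 9
  n16 = max2(5, 9) = 9

Propagation after the edit:
  n4: runs — x2 8->9; result -7.
  n8: runs — n4 -6->-7; result 5 (same value as before).
  n16: checked — values it read are unchanged (n8 unchanged, n13 unchanged); reused cached 9 without running.

Key observation: the change is absorbed at n8 — it re-runs but produces the same value, and the output's value is unchanged.

New value of n16: 9.
Computations that run: n4, n8 — 2 in total.
Values that change: x2, n4.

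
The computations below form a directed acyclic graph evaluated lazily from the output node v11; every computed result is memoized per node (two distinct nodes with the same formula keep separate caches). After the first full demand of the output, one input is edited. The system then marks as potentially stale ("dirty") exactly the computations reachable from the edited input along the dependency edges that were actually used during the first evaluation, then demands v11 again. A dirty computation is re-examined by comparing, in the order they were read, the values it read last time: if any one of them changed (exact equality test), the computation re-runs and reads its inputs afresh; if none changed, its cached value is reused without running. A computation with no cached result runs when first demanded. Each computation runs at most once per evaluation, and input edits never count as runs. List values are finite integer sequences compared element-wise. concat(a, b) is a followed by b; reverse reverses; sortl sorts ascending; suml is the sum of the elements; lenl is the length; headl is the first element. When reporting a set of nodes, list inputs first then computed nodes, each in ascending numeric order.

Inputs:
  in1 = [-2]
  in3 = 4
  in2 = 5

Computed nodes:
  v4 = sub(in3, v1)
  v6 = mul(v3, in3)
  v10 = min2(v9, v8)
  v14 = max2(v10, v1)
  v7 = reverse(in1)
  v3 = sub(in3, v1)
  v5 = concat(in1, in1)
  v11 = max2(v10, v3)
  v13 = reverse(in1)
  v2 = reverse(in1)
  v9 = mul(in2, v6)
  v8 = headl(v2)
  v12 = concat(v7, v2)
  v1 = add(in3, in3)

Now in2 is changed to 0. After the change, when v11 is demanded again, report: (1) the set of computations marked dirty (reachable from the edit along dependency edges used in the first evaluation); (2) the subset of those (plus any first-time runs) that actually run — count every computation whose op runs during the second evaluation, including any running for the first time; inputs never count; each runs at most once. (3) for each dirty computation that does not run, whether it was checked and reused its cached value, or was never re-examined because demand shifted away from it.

The edit dirties: v9, v10, v11.
3 computations run: v9, v10, v11.
No dirty computation escaped a run.

First demand of the output computes:
  v1 = add(4, 4) = 8
  v2 = reverse([-2]) = [-2]
  v3 = sub(4, 8) = -4
  v6 = mul(-4, 4) = -16
  v8 = headl([-2]) = -2
  v9 = mul(5, -16) = -80
  v10 = min2(-80, -2) = -80
  v11 = max2(-80, -4) = -4

After the edit, cleaning proceeds:
  v9: a read changed (in2 5->0) — executes, giving 0.
  v10: a read changed (v9 -80->0) — executes, giving -2.
  v11: a read changed (v10 -80->-2) — executes, giving -2.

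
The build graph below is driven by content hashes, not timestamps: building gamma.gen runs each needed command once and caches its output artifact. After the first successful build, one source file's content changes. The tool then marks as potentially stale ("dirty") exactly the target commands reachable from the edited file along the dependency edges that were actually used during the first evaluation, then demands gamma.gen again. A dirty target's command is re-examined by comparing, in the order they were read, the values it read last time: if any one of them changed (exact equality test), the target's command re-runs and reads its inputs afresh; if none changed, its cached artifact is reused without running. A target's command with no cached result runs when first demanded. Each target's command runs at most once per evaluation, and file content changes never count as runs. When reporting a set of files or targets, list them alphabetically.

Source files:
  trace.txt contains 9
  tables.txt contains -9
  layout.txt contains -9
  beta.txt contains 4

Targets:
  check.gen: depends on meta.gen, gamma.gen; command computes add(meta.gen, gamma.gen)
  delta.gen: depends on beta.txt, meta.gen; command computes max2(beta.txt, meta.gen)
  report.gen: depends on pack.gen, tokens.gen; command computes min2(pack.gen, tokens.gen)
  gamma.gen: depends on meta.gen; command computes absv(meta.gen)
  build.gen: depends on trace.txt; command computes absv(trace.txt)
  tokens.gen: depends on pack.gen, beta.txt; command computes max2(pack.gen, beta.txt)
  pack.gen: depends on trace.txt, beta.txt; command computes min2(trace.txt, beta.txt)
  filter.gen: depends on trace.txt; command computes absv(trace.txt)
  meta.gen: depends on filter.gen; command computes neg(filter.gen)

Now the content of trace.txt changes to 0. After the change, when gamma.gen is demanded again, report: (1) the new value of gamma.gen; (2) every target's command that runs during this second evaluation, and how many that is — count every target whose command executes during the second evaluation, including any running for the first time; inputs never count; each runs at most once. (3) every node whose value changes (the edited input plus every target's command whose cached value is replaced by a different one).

gamma.gen now evaluates to 0.
Run set: filter.gen, gamma.gen, meta.gen (3 run).
Changed values: filter.gen, gamma.gen, meta.gen, trace.txt.

Initial pass — values computed on the first demand:
  filter.gen = absv(9) = 9
  meta.gen = neg(9) = -9
  gamma.gen = absv(-9) = 9

Second demand — change propagation:
  filter.gen: re-runs because trace.txt 9->0; new result 0.
  meta.gen: re-runs because filter.gen 9->0; new result 0.
  gamma.gen: re-runs because meta.gen -9->0; new result 0.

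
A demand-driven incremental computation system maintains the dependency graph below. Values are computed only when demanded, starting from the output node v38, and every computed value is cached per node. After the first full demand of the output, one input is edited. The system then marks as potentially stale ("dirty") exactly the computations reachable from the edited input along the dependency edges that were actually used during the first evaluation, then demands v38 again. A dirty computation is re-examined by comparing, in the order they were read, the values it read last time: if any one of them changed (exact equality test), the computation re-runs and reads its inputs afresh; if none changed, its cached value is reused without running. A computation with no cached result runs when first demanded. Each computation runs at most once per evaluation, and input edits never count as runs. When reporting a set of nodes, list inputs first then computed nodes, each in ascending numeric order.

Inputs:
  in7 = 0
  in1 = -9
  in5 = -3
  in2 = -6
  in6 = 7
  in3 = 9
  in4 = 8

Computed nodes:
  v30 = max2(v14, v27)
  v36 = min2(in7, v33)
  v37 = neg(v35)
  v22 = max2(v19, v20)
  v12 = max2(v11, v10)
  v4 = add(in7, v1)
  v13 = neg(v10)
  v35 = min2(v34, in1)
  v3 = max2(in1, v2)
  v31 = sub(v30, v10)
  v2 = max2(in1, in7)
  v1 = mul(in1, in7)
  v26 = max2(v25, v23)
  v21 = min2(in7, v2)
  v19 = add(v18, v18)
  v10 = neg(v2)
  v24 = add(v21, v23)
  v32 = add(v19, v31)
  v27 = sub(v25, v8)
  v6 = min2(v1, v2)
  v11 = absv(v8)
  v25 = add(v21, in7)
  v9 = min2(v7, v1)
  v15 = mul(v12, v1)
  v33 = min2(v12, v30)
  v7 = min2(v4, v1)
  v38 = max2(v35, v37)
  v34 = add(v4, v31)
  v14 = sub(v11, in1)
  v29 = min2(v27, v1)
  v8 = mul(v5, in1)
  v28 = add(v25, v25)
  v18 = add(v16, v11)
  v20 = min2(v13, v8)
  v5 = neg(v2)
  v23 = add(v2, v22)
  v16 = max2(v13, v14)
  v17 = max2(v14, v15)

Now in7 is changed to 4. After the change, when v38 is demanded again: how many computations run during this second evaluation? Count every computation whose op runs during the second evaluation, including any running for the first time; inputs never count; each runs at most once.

Computations that run: v1, v2, v4, v5, v8, v10, v11, v14, v21, v25, v27, v30, v31, v34, v35 — 15 in total.
Key observation: the change is absorbed at v35 — it re-runs but produces the same value, and the output's value is unchanged.

First evaluation (everything demanded from the output):
  v1 = mul(-9, 0) = 0
  v2 = max2(-9, 0) = 0
  v4 = add(0, 0) = 0
  v5 = neg(0) = 0
  v8 = mul(0, -9) = 0
  v10 = neg(0) = 0
  v11 = absv(0) = 0
  v14 = sub(0, -9) = 9
  v21 = min2(0, 0) = 0
  v25 = add(0, 0) = 0
  v27 = sub(0, 0) = 0
  v30 = max2(9, 0) = 9
  v31 = sub(9, 0) = 9
  v34 = add(0, 9) = 9
  v35 = min2(9, -9) = -9
  v37 = neg(-9) = 9
  v38 = max2(-9, 9) = 9

Propagation after the edit:
  v1: runs — in7 0->4; result -36.
  v2: runs — in7 0->4; result 4.
  v4: runs — in7 0->4; v1 0->-36; result -32.
  v5: runs — v2 0->4; result -4.
  v8: runs — v5 0->-4; result 36.
  v10: runs — v2 0->4; result -4.
  v11: runs — v8 0->36; result 36.
  v14: runs — v11 0->36; result 45.
  v21: runs — in7 0->4; v2 0->4; result 4.
  v25: runs — v21 0->4; in7 0->4; result 8.
  v27: runs — v25 0->8; v8 0->36; result -28.
  v30: runs — v14 9->45; v27 0->-28; result 45.
  v31: runs — v30 9->45; v10 0->-4; result 49.
  v34: runs — v4 0->-32; v31 9->49; result 17.
  v35: runs — v34 9->17; result -9 (same value as before).
  v37: checked — values it read are unchanged (v35 unchanged); reused cached 9 without running.
  v38: checked — values it read are unchanged (v35 unchanged, v37 unchanged); reused cached 9 without running.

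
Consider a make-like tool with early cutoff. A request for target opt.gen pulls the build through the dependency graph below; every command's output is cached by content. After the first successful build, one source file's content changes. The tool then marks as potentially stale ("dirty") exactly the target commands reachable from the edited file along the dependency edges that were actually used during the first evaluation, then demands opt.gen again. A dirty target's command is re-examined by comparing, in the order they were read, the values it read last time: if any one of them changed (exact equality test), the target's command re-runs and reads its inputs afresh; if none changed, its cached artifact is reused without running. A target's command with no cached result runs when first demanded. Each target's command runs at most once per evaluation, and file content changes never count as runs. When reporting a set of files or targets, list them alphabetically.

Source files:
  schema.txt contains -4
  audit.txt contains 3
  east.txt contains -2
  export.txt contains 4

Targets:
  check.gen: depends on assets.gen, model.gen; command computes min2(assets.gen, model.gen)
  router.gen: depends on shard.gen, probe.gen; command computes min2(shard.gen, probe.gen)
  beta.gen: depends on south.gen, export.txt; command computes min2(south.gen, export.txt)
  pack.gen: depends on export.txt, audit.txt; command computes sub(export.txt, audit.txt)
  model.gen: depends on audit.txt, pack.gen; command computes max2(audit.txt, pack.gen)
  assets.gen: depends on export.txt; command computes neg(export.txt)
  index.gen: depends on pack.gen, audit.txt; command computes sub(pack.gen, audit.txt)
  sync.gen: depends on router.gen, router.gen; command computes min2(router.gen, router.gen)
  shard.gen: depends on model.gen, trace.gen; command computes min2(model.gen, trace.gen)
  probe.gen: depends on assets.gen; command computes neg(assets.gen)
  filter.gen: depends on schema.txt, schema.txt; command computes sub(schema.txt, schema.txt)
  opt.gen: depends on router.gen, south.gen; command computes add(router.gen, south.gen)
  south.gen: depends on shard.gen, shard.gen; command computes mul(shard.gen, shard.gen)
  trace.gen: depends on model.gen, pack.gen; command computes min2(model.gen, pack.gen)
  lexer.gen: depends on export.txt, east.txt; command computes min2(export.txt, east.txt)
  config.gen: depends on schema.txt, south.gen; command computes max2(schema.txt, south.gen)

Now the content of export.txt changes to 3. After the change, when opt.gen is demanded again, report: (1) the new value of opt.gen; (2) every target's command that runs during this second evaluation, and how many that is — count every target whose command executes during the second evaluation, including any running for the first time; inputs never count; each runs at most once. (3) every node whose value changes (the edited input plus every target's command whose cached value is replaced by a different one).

Demanding opt.gen again yields 0.
9 target commands run: assets.gen, model.gen, opt.gen, pack.gen, probe.gen, router.gen, shard.gen, south.gen, trace.gen.
The nodes whose values change: assets.gen, export.txt, opt.gen, pack.gen, probe.gen, router.gen, shard.gen, south.gen, trace.gen.

First demand of the output computes:
  assets.gen = neg(4) = -4
  pack.gen = sub(4, 3) = 1
  model.gen = max2(3, 1) = 3
  probe.gen = neg(-4) = 4
  trace.gen = min2(3, 1) = 1
  shard.gen = min2(3, 1) = 1
  router.gen = min2(1, 4) = 1
  south.gen = mul(1, 1) = 1
  opt.gen = add(1, 1) = 2

After the edit, cleaning proceeds:
  assets.gen: a read changed (export.txt 4->3) — executes, giving -3.
  pack.gen: a read changed (export.txt 4->3) — executes, giving 0.
  model.gen: a read changed (pack.gen 1->0) — executes, giving 3 — identical to its old value.
  probe.gen: a read changed (assets.gen -4->-3) — executes, giving 3.
  trace.gen: a read changed (pack.gen 1->0) — executes, giving 0.
  shard.gen: a read changed (trace.gen 1->0) — executes, giving 0.
  router.gen: a read changed (shard.gen 1->0; probe.gen 4->3) — executes, giving 0.
  south.gen: a read changed (shard.gen 1->0; shard.gen 1->0) — executes, giving 0.
  opt.gen: a read changed (router.gen 1->0; south.gen 1->0) — executes, giving 0.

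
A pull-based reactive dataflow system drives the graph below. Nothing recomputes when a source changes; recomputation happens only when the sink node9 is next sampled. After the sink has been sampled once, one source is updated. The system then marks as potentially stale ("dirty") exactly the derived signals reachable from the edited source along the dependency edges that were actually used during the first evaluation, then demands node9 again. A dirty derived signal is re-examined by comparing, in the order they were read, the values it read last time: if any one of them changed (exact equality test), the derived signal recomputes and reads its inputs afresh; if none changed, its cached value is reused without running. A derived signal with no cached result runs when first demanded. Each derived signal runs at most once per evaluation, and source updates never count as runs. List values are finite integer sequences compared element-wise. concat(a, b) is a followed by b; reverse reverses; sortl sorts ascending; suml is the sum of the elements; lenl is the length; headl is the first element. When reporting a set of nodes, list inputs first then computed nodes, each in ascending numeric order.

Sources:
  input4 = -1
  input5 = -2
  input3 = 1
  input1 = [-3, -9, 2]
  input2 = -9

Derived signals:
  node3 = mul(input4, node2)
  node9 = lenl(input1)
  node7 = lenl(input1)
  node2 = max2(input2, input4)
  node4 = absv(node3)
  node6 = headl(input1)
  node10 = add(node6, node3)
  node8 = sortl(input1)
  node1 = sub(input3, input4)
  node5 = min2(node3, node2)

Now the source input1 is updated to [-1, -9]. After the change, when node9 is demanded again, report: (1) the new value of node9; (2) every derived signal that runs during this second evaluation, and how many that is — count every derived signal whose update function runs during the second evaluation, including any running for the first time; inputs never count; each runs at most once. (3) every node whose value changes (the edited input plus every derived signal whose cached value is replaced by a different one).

First evaluation (everything demanded from the output):
  node9 = lenl([-3, -9, 2]) = 3

Propagation after the edit:
  node9: runs — input1 [-3, -9, 2]->[-1, -9]; result 2.

New value of node9: 2.
Derived signals that run: node9 — 1 in total.
Values that change: input1, node9.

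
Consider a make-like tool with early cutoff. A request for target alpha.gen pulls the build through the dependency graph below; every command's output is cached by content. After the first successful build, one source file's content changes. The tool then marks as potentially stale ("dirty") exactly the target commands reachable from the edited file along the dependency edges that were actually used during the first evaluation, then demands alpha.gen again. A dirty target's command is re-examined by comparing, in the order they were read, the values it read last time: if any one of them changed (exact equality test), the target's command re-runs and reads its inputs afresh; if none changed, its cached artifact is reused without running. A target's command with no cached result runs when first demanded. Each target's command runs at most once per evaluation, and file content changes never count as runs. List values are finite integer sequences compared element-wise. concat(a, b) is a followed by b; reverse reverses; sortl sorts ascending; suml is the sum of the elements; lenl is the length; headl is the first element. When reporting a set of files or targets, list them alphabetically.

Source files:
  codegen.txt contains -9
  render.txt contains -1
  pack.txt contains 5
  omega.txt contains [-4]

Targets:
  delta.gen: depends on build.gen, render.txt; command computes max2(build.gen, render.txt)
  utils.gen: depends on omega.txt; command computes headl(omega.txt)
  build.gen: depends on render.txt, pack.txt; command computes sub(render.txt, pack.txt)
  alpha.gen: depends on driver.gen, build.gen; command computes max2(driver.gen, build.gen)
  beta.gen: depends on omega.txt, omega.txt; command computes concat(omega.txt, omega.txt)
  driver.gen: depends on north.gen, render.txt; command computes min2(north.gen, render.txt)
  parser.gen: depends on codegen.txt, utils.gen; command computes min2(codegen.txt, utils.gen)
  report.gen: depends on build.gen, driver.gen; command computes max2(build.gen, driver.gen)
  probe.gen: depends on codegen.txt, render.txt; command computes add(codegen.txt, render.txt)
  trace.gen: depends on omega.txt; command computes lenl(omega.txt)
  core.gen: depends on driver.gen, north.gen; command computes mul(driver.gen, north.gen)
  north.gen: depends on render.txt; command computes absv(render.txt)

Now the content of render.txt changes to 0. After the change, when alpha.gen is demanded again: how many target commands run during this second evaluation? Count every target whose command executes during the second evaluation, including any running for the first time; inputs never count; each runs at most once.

4 target commands run: alpha.gen, build.gen, driver.gen, north.gen.

First demand of the output computes:
  build.gen = sub(-1, 5) = -6
  north.gen = absv(-1) = 1
  driver.gen = min2(1, -1) = -1
  alpha.gen = max2(-1, -6) = -1

After the edit, cleaning proceeds:
  build.gen: a read changed (render.txt -1->0) — executes, giving -5.
  north.gen: a read changed (render.txt -1->0) — executes, giving 0.
  driver.gen: a read changed (north.gen 1->0; render.txt -1->0) — executes, giving 0.
  alpha.gen: a read changed (driver.gen -1->0; build.gen -6->-5) — executes, giving 0.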